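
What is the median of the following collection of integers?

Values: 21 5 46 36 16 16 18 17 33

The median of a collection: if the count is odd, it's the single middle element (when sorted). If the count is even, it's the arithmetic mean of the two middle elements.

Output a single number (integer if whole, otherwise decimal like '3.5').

Answer: 18

Derivation:
Step 1: insert 21 -> lo=[21] (size 1, max 21) hi=[] (size 0) -> median=21
Step 2: insert 5 -> lo=[5] (size 1, max 5) hi=[21] (size 1, min 21) -> median=13
Step 3: insert 46 -> lo=[5, 21] (size 2, max 21) hi=[46] (size 1, min 46) -> median=21
Step 4: insert 36 -> lo=[5, 21] (size 2, max 21) hi=[36, 46] (size 2, min 36) -> median=28.5
Step 5: insert 16 -> lo=[5, 16, 21] (size 3, max 21) hi=[36, 46] (size 2, min 36) -> median=21
Step 6: insert 16 -> lo=[5, 16, 16] (size 3, max 16) hi=[21, 36, 46] (size 3, min 21) -> median=18.5
Step 7: insert 18 -> lo=[5, 16, 16, 18] (size 4, max 18) hi=[21, 36, 46] (size 3, min 21) -> median=18
Step 8: insert 17 -> lo=[5, 16, 16, 17] (size 4, max 17) hi=[18, 21, 36, 46] (size 4, min 18) -> median=17.5
Step 9: insert 33 -> lo=[5, 16, 16, 17, 18] (size 5, max 18) hi=[21, 33, 36, 46] (size 4, min 21) -> median=18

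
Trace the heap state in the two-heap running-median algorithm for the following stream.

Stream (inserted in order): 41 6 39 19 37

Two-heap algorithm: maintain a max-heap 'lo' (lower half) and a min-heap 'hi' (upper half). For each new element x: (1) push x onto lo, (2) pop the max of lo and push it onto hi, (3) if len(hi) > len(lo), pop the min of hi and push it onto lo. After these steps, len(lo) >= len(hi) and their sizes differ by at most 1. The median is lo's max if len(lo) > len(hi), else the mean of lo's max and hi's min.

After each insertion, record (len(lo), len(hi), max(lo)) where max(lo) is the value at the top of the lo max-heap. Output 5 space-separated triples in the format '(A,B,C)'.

Step 1: insert 41 -> lo=[41] hi=[] -> (len(lo)=1, len(hi)=0, max(lo)=41)
Step 2: insert 6 -> lo=[6] hi=[41] -> (len(lo)=1, len(hi)=1, max(lo)=6)
Step 3: insert 39 -> lo=[6, 39] hi=[41] -> (len(lo)=2, len(hi)=1, max(lo)=39)
Step 4: insert 19 -> lo=[6, 19] hi=[39, 41] -> (len(lo)=2, len(hi)=2, max(lo)=19)
Step 5: insert 37 -> lo=[6, 19, 37] hi=[39, 41] -> (len(lo)=3, len(hi)=2, max(lo)=37)

Answer: (1,0,41) (1,1,6) (2,1,39) (2,2,19) (3,2,37)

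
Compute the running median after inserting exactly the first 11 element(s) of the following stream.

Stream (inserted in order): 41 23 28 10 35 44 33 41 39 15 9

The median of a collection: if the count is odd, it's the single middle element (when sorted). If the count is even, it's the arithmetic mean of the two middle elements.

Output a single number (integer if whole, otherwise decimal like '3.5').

Step 1: insert 41 -> lo=[41] (size 1, max 41) hi=[] (size 0) -> median=41
Step 2: insert 23 -> lo=[23] (size 1, max 23) hi=[41] (size 1, min 41) -> median=32
Step 3: insert 28 -> lo=[23, 28] (size 2, max 28) hi=[41] (size 1, min 41) -> median=28
Step 4: insert 10 -> lo=[10, 23] (size 2, max 23) hi=[28, 41] (size 2, min 28) -> median=25.5
Step 5: insert 35 -> lo=[10, 23, 28] (size 3, max 28) hi=[35, 41] (size 2, min 35) -> median=28
Step 6: insert 44 -> lo=[10, 23, 28] (size 3, max 28) hi=[35, 41, 44] (size 3, min 35) -> median=31.5
Step 7: insert 33 -> lo=[10, 23, 28, 33] (size 4, max 33) hi=[35, 41, 44] (size 3, min 35) -> median=33
Step 8: insert 41 -> lo=[10, 23, 28, 33] (size 4, max 33) hi=[35, 41, 41, 44] (size 4, min 35) -> median=34
Step 9: insert 39 -> lo=[10, 23, 28, 33, 35] (size 5, max 35) hi=[39, 41, 41, 44] (size 4, min 39) -> median=35
Step 10: insert 15 -> lo=[10, 15, 23, 28, 33] (size 5, max 33) hi=[35, 39, 41, 41, 44] (size 5, min 35) -> median=34
Step 11: insert 9 -> lo=[9, 10, 15, 23, 28, 33] (size 6, max 33) hi=[35, 39, 41, 41, 44] (size 5, min 35) -> median=33

Answer: 33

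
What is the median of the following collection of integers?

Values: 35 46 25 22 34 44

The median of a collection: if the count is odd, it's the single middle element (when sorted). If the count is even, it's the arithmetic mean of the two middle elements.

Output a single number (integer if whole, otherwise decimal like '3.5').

Answer: 34.5

Derivation:
Step 1: insert 35 -> lo=[35] (size 1, max 35) hi=[] (size 0) -> median=35
Step 2: insert 46 -> lo=[35] (size 1, max 35) hi=[46] (size 1, min 46) -> median=40.5
Step 3: insert 25 -> lo=[25, 35] (size 2, max 35) hi=[46] (size 1, min 46) -> median=35
Step 4: insert 22 -> lo=[22, 25] (size 2, max 25) hi=[35, 46] (size 2, min 35) -> median=30
Step 5: insert 34 -> lo=[22, 25, 34] (size 3, max 34) hi=[35, 46] (size 2, min 35) -> median=34
Step 6: insert 44 -> lo=[22, 25, 34] (size 3, max 34) hi=[35, 44, 46] (size 3, min 35) -> median=34.5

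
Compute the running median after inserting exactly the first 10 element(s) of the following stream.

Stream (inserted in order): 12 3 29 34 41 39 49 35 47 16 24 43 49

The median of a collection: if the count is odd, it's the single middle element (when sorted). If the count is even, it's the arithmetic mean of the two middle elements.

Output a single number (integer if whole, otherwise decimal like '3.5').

Answer: 34.5

Derivation:
Step 1: insert 12 -> lo=[12] (size 1, max 12) hi=[] (size 0) -> median=12
Step 2: insert 3 -> lo=[3] (size 1, max 3) hi=[12] (size 1, min 12) -> median=7.5
Step 3: insert 29 -> lo=[3, 12] (size 2, max 12) hi=[29] (size 1, min 29) -> median=12
Step 4: insert 34 -> lo=[3, 12] (size 2, max 12) hi=[29, 34] (size 2, min 29) -> median=20.5
Step 5: insert 41 -> lo=[3, 12, 29] (size 3, max 29) hi=[34, 41] (size 2, min 34) -> median=29
Step 6: insert 39 -> lo=[3, 12, 29] (size 3, max 29) hi=[34, 39, 41] (size 3, min 34) -> median=31.5
Step 7: insert 49 -> lo=[3, 12, 29, 34] (size 4, max 34) hi=[39, 41, 49] (size 3, min 39) -> median=34
Step 8: insert 35 -> lo=[3, 12, 29, 34] (size 4, max 34) hi=[35, 39, 41, 49] (size 4, min 35) -> median=34.5
Step 9: insert 47 -> lo=[3, 12, 29, 34, 35] (size 5, max 35) hi=[39, 41, 47, 49] (size 4, min 39) -> median=35
Step 10: insert 16 -> lo=[3, 12, 16, 29, 34] (size 5, max 34) hi=[35, 39, 41, 47, 49] (size 5, min 35) -> median=34.5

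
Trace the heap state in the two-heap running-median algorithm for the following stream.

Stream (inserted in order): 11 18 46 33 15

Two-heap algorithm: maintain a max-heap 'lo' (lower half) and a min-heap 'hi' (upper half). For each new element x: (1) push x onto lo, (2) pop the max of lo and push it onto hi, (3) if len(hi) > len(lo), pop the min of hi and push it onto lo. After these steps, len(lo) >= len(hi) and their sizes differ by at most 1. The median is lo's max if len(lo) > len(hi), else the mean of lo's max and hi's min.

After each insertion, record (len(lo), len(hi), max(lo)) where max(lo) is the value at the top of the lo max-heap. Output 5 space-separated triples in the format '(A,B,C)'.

Answer: (1,0,11) (1,1,11) (2,1,18) (2,2,18) (3,2,18)

Derivation:
Step 1: insert 11 -> lo=[11] hi=[] -> (len(lo)=1, len(hi)=0, max(lo)=11)
Step 2: insert 18 -> lo=[11] hi=[18] -> (len(lo)=1, len(hi)=1, max(lo)=11)
Step 3: insert 46 -> lo=[11, 18] hi=[46] -> (len(lo)=2, len(hi)=1, max(lo)=18)
Step 4: insert 33 -> lo=[11, 18] hi=[33, 46] -> (len(lo)=2, len(hi)=2, max(lo)=18)
Step 5: insert 15 -> lo=[11, 15, 18] hi=[33, 46] -> (len(lo)=3, len(hi)=2, max(lo)=18)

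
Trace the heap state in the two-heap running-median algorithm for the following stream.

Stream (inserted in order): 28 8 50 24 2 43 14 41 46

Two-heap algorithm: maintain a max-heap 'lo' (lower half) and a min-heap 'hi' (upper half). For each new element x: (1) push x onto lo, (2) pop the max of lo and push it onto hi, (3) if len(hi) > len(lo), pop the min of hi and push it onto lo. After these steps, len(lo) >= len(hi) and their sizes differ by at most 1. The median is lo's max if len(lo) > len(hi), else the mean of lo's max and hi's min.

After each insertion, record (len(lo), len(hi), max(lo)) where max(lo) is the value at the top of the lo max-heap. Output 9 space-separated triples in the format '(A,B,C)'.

Step 1: insert 28 -> lo=[28] hi=[] -> (len(lo)=1, len(hi)=0, max(lo)=28)
Step 2: insert 8 -> lo=[8] hi=[28] -> (len(lo)=1, len(hi)=1, max(lo)=8)
Step 3: insert 50 -> lo=[8, 28] hi=[50] -> (len(lo)=2, len(hi)=1, max(lo)=28)
Step 4: insert 24 -> lo=[8, 24] hi=[28, 50] -> (len(lo)=2, len(hi)=2, max(lo)=24)
Step 5: insert 2 -> lo=[2, 8, 24] hi=[28, 50] -> (len(lo)=3, len(hi)=2, max(lo)=24)
Step 6: insert 43 -> lo=[2, 8, 24] hi=[28, 43, 50] -> (len(lo)=3, len(hi)=3, max(lo)=24)
Step 7: insert 14 -> lo=[2, 8, 14, 24] hi=[28, 43, 50] -> (len(lo)=4, len(hi)=3, max(lo)=24)
Step 8: insert 41 -> lo=[2, 8, 14, 24] hi=[28, 41, 43, 50] -> (len(lo)=4, len(hi)=4, max(lo)=24)
Step 9: insert 46 -> lo=[2, 8, 14, 24, 28] hi=[41, 43, 46, 50] -> (len(lo)=5, len(hi)=4, max(lo)=28)

Answer: (1,0,28) (1,1,8) (2,1,28) (2,2,24) (3,2,24) (3,3,24) (4,3,24) (4,4,24) (5,4,28)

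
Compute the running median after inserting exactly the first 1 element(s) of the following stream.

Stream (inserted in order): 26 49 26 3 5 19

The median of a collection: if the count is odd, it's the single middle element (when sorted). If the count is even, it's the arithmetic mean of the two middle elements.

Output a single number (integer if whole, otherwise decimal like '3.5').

Step 1: insert 26 -> lo=[26] (size 1, max 26) hi=[] (size 0) -> median=26

Answer: 26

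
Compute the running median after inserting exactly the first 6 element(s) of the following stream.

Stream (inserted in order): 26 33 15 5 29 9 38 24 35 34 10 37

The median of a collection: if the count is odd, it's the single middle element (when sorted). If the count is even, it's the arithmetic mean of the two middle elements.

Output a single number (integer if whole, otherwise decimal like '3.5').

Step 1: insert 26 -> lo=[26] (size 1, max 26) hi=[] (size 0) -> median=26
Step 2: insert 33 -> lo=[26] (size 1, max 26) hi=[33] (size 1, min 33) -> median=29.5
Step 3: insert 15 -> lo=[15, 26] (size 2, max 26) hi=[33] (size 1, min 33) -> median=26
Step 4: insert 5 -> lo=[5, 15] (size 2, max 15) hi=[26, 33] (size 2, min 26) -> median=20.5
Step 5: insert 29 -> lo=[5, 15, 26] (size 3, max 26) hi=[29, 33] (size 2, min 29) -> median=26
Step 6: insert 9 -> lo=[5, 9, 15] (size 3, max 15) hi=[26, 29, 33] (size 3, min 26) -> median=20.5

Answer: 20.5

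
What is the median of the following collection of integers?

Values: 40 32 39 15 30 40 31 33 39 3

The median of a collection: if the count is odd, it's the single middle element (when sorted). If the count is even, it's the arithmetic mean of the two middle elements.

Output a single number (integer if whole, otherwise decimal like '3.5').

Step 1: insert 40 -> lo=[40] (size 1, max 40) hi=[] (size 0) -> median=40
Step 2: insert 32 -> lo=[32] (size 1, max 32) hi=[40] (size 1, min 40) -> median=36
Step 3: insert 39 -> lo=[32, 39] (size 2, max 39) hi=[40] (size 1, min 40) -> median=39
Step 4: insert 15 -> lo=[15, 32] (size 2, max 32) hi=[39, 40] (size 2, min 39) -> median=35.5
Step 5: insert 30 -> lo=[15, 30, 32] (size 3, max 32) hi=[39, 40] (size 2, min 39) -> median=32
Step 6: insert 40 -> lo=[15, 30, 32] (size 3, max 32) hi=[39, 40, 40] (size 3, min 39) -> median=35.5
Step 7: insert 31 -> lo=[15, 30, 31, 32] (size 4, max 32) hi=[39, 40, 40] (size 3, min 39) -> median=32
Step 8: insert 33 -> lo=[15, 30, 31, 32] (size 4, max 32) hi=[33, 39, 40, 40] (size 4, min 33) -> median=32.5
Step 9: insert 39 -> lo=[15, 30, 31, 32, 33] (size 5, max 33) hi=[39, 39, 40, 40] (size 4, min 39) -> median=33
Step 10: insert 3 -> lo=[3, 15, 30, 31, 32] (size 5, max 32) hi=[33, 39, 39, 40, 40] (size 5, min 33) -> median=32.5

Answer: 32.5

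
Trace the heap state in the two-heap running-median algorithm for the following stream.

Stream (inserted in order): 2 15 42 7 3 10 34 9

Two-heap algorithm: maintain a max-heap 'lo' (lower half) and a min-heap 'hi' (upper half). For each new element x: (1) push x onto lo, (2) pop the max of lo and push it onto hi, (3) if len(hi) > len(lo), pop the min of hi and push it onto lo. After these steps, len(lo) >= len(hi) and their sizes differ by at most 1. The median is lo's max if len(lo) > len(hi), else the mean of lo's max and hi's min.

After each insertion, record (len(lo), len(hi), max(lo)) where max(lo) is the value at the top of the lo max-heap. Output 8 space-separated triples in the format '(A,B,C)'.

Answer: (1,0,2) (1,1,2) (2,1,15) (2,2,7) (3,2,7) (3,3,7) (4,3,10) (4,4,9)

Derivation:
Step 1: insert 2 -> lo=[2] hi=[] -> (len(lo)=1, len(hi)=0, max(lo)=2)
Step 2: insert 15 -> lo=[2] hi=[15] -> (len(lo)=1, len(hi)=1, max(lo)=2)
Step 3: insert 42 -> lo=[2, 15] hi=[42] -> (len(lo)=2, len(hi)=1, max(lo)=15)
Step 4: insert 7 -> lo=[2, 7] hi=[15, 42] -> (len(lo)=2, len(hi)=2, max(lo)=7)
Step 5: insert 3 -> lo=[2, 3, 7] hi=[15, 42] -> (len(lo)=3, len(hi)=2, max(lo)=7)
Step 6: insert 10 -> lo=[2, 3, 7] hi=[10, 15, 42] -> (len(lo)=3, len(hi)=3, max(lo)=7)
Step 7: insert 34 -> lo=[2, 3, 7, 10] hi=[15, 34, 42] -> (len(lo)=4, len(hi)=3, max(lo)=10)
Step 8: insert 9 -> lo=[2, 3, 7, 9] hi=[10, 15, 34, 42] -> (len(lo)=4, len(hi)=4, max(lo)=9)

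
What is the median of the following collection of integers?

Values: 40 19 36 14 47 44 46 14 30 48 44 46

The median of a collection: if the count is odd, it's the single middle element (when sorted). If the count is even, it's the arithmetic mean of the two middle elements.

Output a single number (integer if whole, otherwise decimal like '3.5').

Step 1: insert 40 -> lo=[40] (size 1, max 40) hi=[] (size 0) -> median=40
Step 2: insert 19 -> lo=[19] (size 1, max 19) hi=[40] (size 1, min 40) -> median=29.5
Step 3: insert 36 -> lo=[19, 36] (size 2, max 36) hi=[40] (size 1, min 40) -> median=36
Step 4: insert 14 -> lo=[14, 19] (size 2, max 19) hi=[36, 40] (size 2, min 36) -> median=27.5
Step 5: insert 47 -> lo=[14, 19, 36] (size 3, max 36) hi=[40, 47] (size 2, min 40) -> median=36
Step 6: insert 44 -> lo=[14, 19, 36] (size 3, max 36) hi=[40, 44, 47] (size 3, min 40) -> median=38
Step 7: insert 46 -> lo=[14, 19, 36, 40] (size 4, max 40) hi=[44, 46, 47] (size 3, min 44) -> median=40
Step 8: insert 14 -> lo=[14, 14, 19, 36] (size 4, max 36) hi=[40, 44, 46, 47] (size 4, min 40) -> median=38
Step 9: insert 30 -> lo=[14, 14, 19, 30, 36] (size 5, max 36) hi=[40, 44, 46, 47] (size 4, min 40) -> median=36
Step 10: insert 48 -> lo=[14, 14, 19, 30, 36] (size 5, max 36) hi=[40, 44, 46, 47, 48] (size 5, min 40) -> median=38
Step 11: insert 44 -> lo=[14, 14, 19, 30, 36, 40] (size 6, max 40) hi=[44, 44, 46, 47, 48] (size 5, min 44) -> median=40
Step 12: insert 46 -> lo=[14, 14, 19, 30, 36, 40] (size 6, max 40) hi=[44, 44, 46, 46, 47, 48] (size 6, min 44) -> median=42

Answer: 42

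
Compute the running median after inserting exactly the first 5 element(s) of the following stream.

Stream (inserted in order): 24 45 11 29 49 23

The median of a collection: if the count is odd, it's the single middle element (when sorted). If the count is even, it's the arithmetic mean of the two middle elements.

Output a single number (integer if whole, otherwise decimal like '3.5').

Answer: 29

Derivation:
Step 1: insert 24 -> lo=[24] (size 1, max 24) hi=[] (size 0) -> median=24
Step 2: insert 45 -> lo=[24] (size 1, max 24) hi=[45] (size 1, min 45) -> median=34.5
Step 3: insert 11 -> lo=[11, 24] (size 2, max 24) hi=[45] (size 1, min 45) -> median=24
Step 4: insert 29 -> lo=[11, 24] (size 2, max 24) hi=[29, 45] (size 2, min 29) -> median=26.5
Step 5: insert 49 -> lo=[11, 24, 29] (size 3, max 29) hi=[45, 49] (size 2, min 45) -> median=29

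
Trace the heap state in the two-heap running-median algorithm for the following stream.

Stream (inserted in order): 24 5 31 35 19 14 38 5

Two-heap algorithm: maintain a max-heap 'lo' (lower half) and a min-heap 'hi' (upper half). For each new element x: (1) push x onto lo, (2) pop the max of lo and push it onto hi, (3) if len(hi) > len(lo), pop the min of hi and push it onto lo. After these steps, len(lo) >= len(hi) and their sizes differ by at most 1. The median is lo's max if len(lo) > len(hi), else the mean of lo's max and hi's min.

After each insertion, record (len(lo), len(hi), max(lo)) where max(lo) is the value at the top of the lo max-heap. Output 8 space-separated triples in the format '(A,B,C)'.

Step 1: insert 24 -> lo=[24] hi=[] -> (len(lo)=1, len(hi)=0, max(lo)=24)
Step 2: insert 5 -> lo=[5] hi=[24] -> (len(lo)=1, len(hi)=1, max(lo)=5)
Step 3: insert 31 -> lo=[5, 24] hi=[31] -> (len(lo)=2, len(hi)=1, max(lo)=24)
Step 4: insert 35 -> lo=[5, 24] hi=[31, 35] -> (len(lo)=2, len(hi)=2, max(lo)=24)
Step 5: insert 19 -> lo=[5, 19, 24] hi=[31, 35] -> (len(lo)=3, len(hi)=2, max(lo)=24)
Step 6: insert 14 -> lo=[5, 14, 19] hi=[24, 31, 35] -> (len(lo)=3, len(hi)=3, max(lo)=19)
Step 7: insert 38 -> lo=[5, 14, 19, 24] hi=[31, 35, 38] -> (len(lo)=4, len(hi)=3, max(lo)=24)
Step 8: insert 5 -> lo=[5, 5, 14, 19] hi=[24, 31, 35, 38] -> (len(lo)=4, len(hi)=4, max(lo)=19)

Answer: (1,0,24) (1,1,5) (2,1,24) (2,2,24) (3,2,24) (3,3,19) (4,3,24) (4,4,19)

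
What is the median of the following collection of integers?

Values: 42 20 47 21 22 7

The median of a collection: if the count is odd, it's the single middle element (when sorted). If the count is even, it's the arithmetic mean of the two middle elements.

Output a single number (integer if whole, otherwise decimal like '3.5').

Step 1: insert 42 -> lo=[42] (size 1, max 42) hi=[] (size 0) -> median=42
Step 2: insert 20 -> lo=[20] (size 1, max 20) hi=[42] (size 1, min 42) -> median=31
Step 3: insert 47 -> lo=[20, 42] (size 2, max 42) hi=[47] (size 1, min 47) -> median=42
Step 4: insert 21 -> lo=[20, 21] (size 2, max 21) hi=[42, 47] (size 2, min 42) -> median=31.5
Step 5: insert 22 -> lo=[20, 21, 22] (size 3, max 22) hi=[42, 47] (size 2, min 42) -> median=22
Step 6: insert 7 -> lo=[7, 20, 21] (size 3, max 21) hi=[22, 42, 47] (size 3, min 22) -> median=21.5

Answer: 21.5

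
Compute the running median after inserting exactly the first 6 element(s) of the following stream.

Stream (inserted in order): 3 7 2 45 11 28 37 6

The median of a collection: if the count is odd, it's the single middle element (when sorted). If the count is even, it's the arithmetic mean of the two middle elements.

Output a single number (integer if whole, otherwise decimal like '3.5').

Step 1: insert 3 -> lo=[3] (size 1, max 3) hi=[] (size 0) -> median=3
Step 2: insert 7 -> lo=[3] (size 1, max 3) hi=[7] (size 1, min 7) -> median=5
Step 3: insert 2 -> lo=[2, 3] (size 2, max 3) hi=[7] (size 1, min 7) -> median=3
Step 4: insert 45 -> lo=[2, 3] (size 2, max 3) hi=[7, 45] (size 2, min 7) -> median=5
Step 5: insert 11 -> lo=[2, 3, 7] (size 3, max 7) hi=[11, 45] (size 2, min 11) -> median=7
Step 6: insert 28 -> lo=[2, 3, 7] (size 3, max 7) hi=[11, 28, 45] (size 3, min 11) -> median=9

Answer: 9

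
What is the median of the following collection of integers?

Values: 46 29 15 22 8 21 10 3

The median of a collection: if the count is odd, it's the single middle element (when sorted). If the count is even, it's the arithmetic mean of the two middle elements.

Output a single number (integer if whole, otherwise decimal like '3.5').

Step 1: insert 46 -> lo=[46] (size 1, max 46) hi=[] (size 0) -> median=46
Step 2: insert 29 -> lo=[29] (size 1, max 29) hi=[46] (size 1, min 46) -> median=37.5
Step 3: insert 15 -> lo=[15, 29] (size 2, max 29) hi=[46] (size 1, min 46) -> median=29
Step 4: insert 22 -> lo=[15, 22] (size 2, max 22) hi=[29, 46] (size 2, min 29) -> median=25.5
Step 5: insert 8 -> lo=[8, 15, 22] (size 3, max 22) hi=[29, 46] (size 2, min 29) -> median=22
Step 6: insert 21 -> lo=[8, 15, 21] (size 3, max 21) hi=[22, 29, 46] (size 3, min 22) -> median=21.5
Step 7: insert 10 -> lo=[8, 10, 15, 21] (size 4, max 21) hi=[22, 29, 46] (size 3, min 22) -> median=21
Step 8: insert 3 -> lo=[3, 8, 10, 15] (size 4, max 15) hi=[21, 22, 29, 46] (size 4, min 21) -> median=18

Answer: 18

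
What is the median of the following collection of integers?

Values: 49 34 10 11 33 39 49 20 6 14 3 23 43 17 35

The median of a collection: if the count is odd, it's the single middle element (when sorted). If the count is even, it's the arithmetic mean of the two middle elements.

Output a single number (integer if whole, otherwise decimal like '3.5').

Answer: 23

Derivation:
Step 1: insert 49 -> lo=[49] (size 1, max 49) hi=[] (size 0) -> median=49
Step 2: insert 34 -> lo=[34] (size 1, max 34) hi=[49] (size 1, min 49) -> median=41.5
Step 3: insert 10 -> lo=[10, 34] (size 2, max 34) hi=[49] (size 1, min 49) -> median=34
Step 4: insert 11 -> lo=[10, 11] (size 2, max 11) hi=[34, 49] (size 2, min 34) -> median=22.5
Step 5: insert 33 -> lo=[10, 11, 33] (size 3, max 33) hi=[34, 49] (size 2, min 34) -> median=33
Step 6: insert 39 -> lo=[10, 11, 33] (size 3, max 33) hi=[34, 39, 49] (size 3, min 34) -> median=33.5
Step 7: insert 49 -> lo=[10, 11, 33, 34] (size 4, max 34) hi=[39, 49, 49] (size 3, min 39) -> median=34
Step 8: insert 20 -> lo=[10, 11, 20, 33] (size 4, max 33) hi=[34, 39, 49, 49] (size 4, min 34) -> median=33.5
Step 9: insert 6 -> lo=[6, 10, 11, 20, 33] (size 5, max 33) hi=[34, 39, 49, 49] (size 4, min 34) -> median=33
Step 10: insert 14 -> lo=[6, 10, 11, 14, 20] (size 5, max 20) hi=[33, 34, 39, 49, 49] (size 5, min 33) -> median=26.5
Step 11: insert 3 -> lo=[3, 6, 10, 11, 14, 20] (size 6, max 20) hi=[33, 34, 39, 49, 49] (size 5, min 33) -> median=20
Step 12: insert 23 -> lo=[3, 6, 10, 11, 14, 20] (size 6, max 20) hi=[23, 33, 34, 39, 49, 49] (size 6, min 23) -> median=21.5
Step 13: insert 43 -> lo=[3, 6, 10, 11, 14, 20, 23] (size 7, max 23) hi=[33, 34, 39, 43, 49, 49] (size 6, min 33) -> median=23
Step 14: insert 17 -> lo=[3, 6, 10, 11, 14, 17, 20] (size 7, max 20) hi=[23, 33, 34, 39, 43, 49, 49] (size 7, min 23) -> median=21.5
Step 15: insert 35 -> lo=[3, 6, 10, 11, 14, 17, 20, 23] (size 8, max 23) hi=[33, 34, 35, 39, 43, 49, 49] (size 7, min 33) -> median=23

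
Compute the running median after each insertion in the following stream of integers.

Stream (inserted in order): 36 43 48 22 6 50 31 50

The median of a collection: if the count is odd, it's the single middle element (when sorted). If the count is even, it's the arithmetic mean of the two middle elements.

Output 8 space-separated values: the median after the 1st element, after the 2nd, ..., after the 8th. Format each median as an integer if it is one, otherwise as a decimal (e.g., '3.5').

Answer: 36 39.5 43 39.5 36 39.5 36 39.5

Derivation:
Step 1: insert 36 -> lo=[36] (size 1, max 36) hi=[] (size 0) -> median=36
Step 2: insert 43 -> lo=[36] (size 1, max 36) hi=[43] (size 1, min 43) -> median=39.5
Step 3: insert 48 -> lo=[36, 43] (size 2, max 43) hi=[48] (size 1, min 48) -> median=43
Step 4: insert 22 -> lo=[22, 36] (size 2, max 36) hi=[43, 48] (size 2, min 43) -> median=39.5
Step 5: insert 6 -> lo=[6, 22, 36] (size 3, max 36) hi=[43, 48] (size 2, min 43) -> median=36
Step 6: insert 50 -> lo=[6, 22, 36] (size 3, max 36) hi=[43, 48, 50] (size 3, min 43) -> median=39.5
Step 7: insert 31 -> lo=[6, 22, 31, 36] (size 4, max 36) hi=[43, 48, 50] (size 3, min 43) -> median=36
Step 8: insert 50 -> lo=[6, 22, 31, 36] (size 4, max 36) hi=[43, 48, 50, 50] (size 4, min 43) -> median=39.5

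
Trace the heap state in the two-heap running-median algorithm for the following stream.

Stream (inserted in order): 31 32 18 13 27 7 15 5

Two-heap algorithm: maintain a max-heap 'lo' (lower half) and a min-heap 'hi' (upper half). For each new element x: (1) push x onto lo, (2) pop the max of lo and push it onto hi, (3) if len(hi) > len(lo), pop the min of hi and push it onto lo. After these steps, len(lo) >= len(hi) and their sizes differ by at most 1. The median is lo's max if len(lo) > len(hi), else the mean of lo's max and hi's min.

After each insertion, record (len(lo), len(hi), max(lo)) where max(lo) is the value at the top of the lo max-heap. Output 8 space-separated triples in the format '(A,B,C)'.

Answer: (1,0,31) (1,1,31) (2,1,31) (2,2,18) (3,2,27) (3,3,18) (4,3,18) (4,4,15)

Derivation:
Step 1: insert 31 -> lo=[31] hi=[] -> (len(lo)=1, len(hi)=0, max(lo)=31)
Step 2: insert 32 -> lo=[31] hi=[32] -> (len(lo)=1, len(hi)=1, max(lo)=31)
Step 3: insert 18 -> lo=[18, 31] hi=[32] -> (len(lo)=2, len(hi)=1, max(lo)=31)
Step 4: insert 13 -> lo=[13, 18] hi=[31, 32] -> (len(lo)=2, len(hi)=2, max(lo)=18)
Step 5: insert 27 -> lo=[13, 18, 27] hi=[31, 32] -> (len(lo)=3, len(hi)=2, max(lo)=27)
Step 6: insert 7 -> lo=[7, 13, 18] hi=[27, 31, 32] -> (len(lo)=3, len(hi)=3, max(lo)=18)
Step 7: insert 15 -> lo=[7, 13, 15, 18] hi=[27, 31, 32] -> (len(lo)=4, len(hi)=3, max(lo)=18)
Step 8: insert 5 -> lo=[5, 7, 13, 15] hi=[18, 27, 31, 32] -> (len(lo)=4, len(hi)=4, max(lo)=15)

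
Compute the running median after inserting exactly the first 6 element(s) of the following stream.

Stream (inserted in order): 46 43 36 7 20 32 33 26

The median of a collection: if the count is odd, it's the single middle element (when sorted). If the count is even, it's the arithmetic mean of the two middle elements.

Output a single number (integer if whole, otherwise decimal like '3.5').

Answer: 34

Derivation:
Step 1: insert 46 -> lo=[46] (size 1, max 46) hi=[] (size 0) -> median=46
Step 2: insert 43 -> lo=[43] (size 1, max 43) hi=[46] (size 1, min 46) -> median=44.5
Step 3: insert 36 -> lo=[36, 43] (size 2, max 43) hi=[46] (size 1, min 46) -> median=43
Step 4: insert 7 -> lo=[7, 36] (size 2, max 36) hi=[43, 46] (size 2, min 43) -> median=39.5
Step 5: insert 20 -> lo=[7, 20, 36] (size 3, max 36) hi=[43, 46] (size 2, min 43) -> median=36
Step 6: insert 32 -> lo=[7, 20, 32] (size 3, max 32) hi=[36, 43, 46] (size 3, min 36) -> median=34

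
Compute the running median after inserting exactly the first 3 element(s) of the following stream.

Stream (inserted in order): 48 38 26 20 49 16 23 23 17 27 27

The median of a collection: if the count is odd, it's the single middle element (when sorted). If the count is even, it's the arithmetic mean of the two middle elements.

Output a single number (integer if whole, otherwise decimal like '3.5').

Step 1: insert 48 -> lo=[48] (size 1, max 48) hi=[] (size 0) -> median=48
Step 2: insert 38 -> lo=[38] (size 1, max 38) hi=[48] (size 1, min 48) -> median=43
Step 3: insert 26 -> lo=[26, 38] (size 2, max 38) hi=[48] (size 1, min 48) -> median=38

Answer: 38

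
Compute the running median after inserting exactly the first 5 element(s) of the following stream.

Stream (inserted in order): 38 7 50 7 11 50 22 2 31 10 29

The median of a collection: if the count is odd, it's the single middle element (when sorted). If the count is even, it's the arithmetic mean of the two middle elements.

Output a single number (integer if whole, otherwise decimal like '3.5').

Answer: 11

Derivation:
Step 1: insert 38 -> lo=[38] (size 1, max 38) hi=[] (size 0) -> median=38
Step 2: insert 7 -> lo=[7] (size 1, max 7) hi=[38] (size 1, min 38) -> median=22.5
Step 3: insert 50 -> lo=[7, 38] (size 2, max 38) hi=[50] (size 1, min 50) -> median=38
Step 4: insert 7 -> lo=[7, 7] (size 2, max 7) hi=[38, 50] (size 2, min 38) -> median=22.5
Step 5: insert 11 -> lo=[7, 7, 11] (size 3, max 11) hi=[38, 50] (size 2, min 38) -> median=11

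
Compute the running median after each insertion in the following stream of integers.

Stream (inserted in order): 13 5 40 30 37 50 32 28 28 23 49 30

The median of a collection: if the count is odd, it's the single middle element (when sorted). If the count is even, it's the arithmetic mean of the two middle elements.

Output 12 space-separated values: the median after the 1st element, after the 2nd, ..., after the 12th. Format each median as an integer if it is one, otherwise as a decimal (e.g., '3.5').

Step 1: insert 13 -> lo=[13] (size 1, max 13) hi=[] (size 0) -> median=13
Step 2: insert 5 -> lo=[5] (size 1, max 5) hi=[13] (size 1, min 13) -> median=9
Step 3: insert 40 -> lo=[5, 13] (size 2, max 13) hi=[40] (size 1, min 40) -> median=13
Step 4: insert 30 -> lo=[5, 13] (size 2, max 13) hi=[30, 40] (size 2, min 30) -> median=21.5
Step 5: insert 37 -> lo=[5, 13, 30] (size 3, max 30) hi=[37, 40] (size 2, min 37) -> median=30
Step 6: insert 50 -> lo=[5, 13, 30] (size 3, max 30) hi=[37, 40, 50] (size 3, min 37) -> median=33.5
Step 7: insert 32 -> lo=[5, 13, 30, 32] (size 4, max 32) hi=[37, 40, 50] (size 3, min 37) -> median=32
Step 8: insert 28 -> lo=[5, 13, 28, 30] (size 4, max 30) hi=[32, 37, 40, 50] (size 4, min 32) -> median=31
Step 9: insert 28 -> lo=[5, 13, 28, 28, 30] (size 5, max 30) hi=[32, 37, 40, 50] (size 4, min 32) -> median=30
Step 10: insert 23 -> lo=[5, 13, 23, 28, 28] (size 5, max 28) hi=[30, 32, 37, 40, 50] (size 5, min 30) -> median=29
Step 11: insert 49 -> lo=[5, 13, 23, 28, 28, 30] (size 6, max 30) hi=[32, 37, 40, 49, 50] (size 5, min 32) -> median=30
Step 12: insert 30 -> lo=[5, 13, 23, 28, 28, 30] (size 6, max 30) hi=[30, 32, 37, 40, 49, 50] (size 6, min 30) -> median=30

Answer: 13 9 13 21.5 30 33.5 32 31 30 29 30 30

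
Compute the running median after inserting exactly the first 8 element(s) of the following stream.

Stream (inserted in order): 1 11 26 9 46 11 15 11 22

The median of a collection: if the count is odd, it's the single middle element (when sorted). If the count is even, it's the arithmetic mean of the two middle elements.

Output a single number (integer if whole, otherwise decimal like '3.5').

Answer: 11

Derivation:
Step 1: insert 1 -> lo=[1] (size 1, max 1) hi=[] (size 0) -> median=1
Step 2: insert 11 -> lo=[1] (size 1, max 1) hi=[11] (size 1, min 11) -> median=6
Step 3: insert 26 -> lo=[1, 11] (size 2, max 11) hi=[26] (size 1, min 26) -> median=11
Step 4: insert 9 -> lo=[1, 9] (size 2, max 9) hi=[11, 26] (size 2, min 11) -> median=10
Step 5: insert 46 -> lo=[1, 9, 11] (size 3, max 11) hi=[26, 46] (size 2, min 26) -> median=11
Step 6: insert 11 -> lo=[1, 9, 11] (size 3, max 11) hi=[11, 26, 46] (size 3, min 11) -> median=11
Step 7: insert 15 -> lo=[1, 9, 11, 11] (size 4, max 11) hi=[15, 26, 46] (size 3, min 15) -> median=11
Step 8: insert 11 -> lo=[1, 9, 11, 11] (size 4, max 11) hi=[11, 15, 26, 46] (size 4, min 11) -> median=11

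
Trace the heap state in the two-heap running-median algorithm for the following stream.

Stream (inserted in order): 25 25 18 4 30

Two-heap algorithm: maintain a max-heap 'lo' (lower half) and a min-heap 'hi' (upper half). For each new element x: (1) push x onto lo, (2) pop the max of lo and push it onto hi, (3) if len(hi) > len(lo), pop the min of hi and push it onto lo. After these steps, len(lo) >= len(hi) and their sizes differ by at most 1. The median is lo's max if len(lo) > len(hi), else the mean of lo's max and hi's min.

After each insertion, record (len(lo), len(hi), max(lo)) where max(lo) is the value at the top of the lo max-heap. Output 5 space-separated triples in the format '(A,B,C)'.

Step 1: insert 25 -> lo=[25] hi=[] -> (len(lo)=1, len(hi)=0, max(lo)=25)
Step 2: insert 25 -> lo=[25] hi=[25] -> (len(lo)=1, len(hi)=1, max(lo)=25)
Step 3: insert 18 -> lo=[18, 25] hi=[25] -> (len(lo)=2, len(hi)=1, max(lo)=25)
Step 4: insert 4 -> lo=[4, 18] hi=[25, 25] -> (len(lo)=2, len(hi)=2, max(lo)=18)
Step 5: insert 30 -> lo=[4, 18, 25] hi=[25, 30] -> (len(lo)=3, len(hi)=2, max(lo)=25)

Answer: (1,0,25) (1,1,25) (2,1,25) (2,2,18) (3,2,25)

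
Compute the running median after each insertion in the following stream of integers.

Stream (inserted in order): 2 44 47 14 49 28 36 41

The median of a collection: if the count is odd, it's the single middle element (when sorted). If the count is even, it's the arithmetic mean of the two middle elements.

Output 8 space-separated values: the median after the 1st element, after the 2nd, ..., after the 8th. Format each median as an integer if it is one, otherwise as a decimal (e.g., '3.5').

Answer: 2 23 44 29 44 36 36 38.5

Derivation:
Step 1: insert 2 -> lo=[2] (size 1, max 2) hi=[] (size 0) -> median=2
Step 2: insert 44 -> lo=[2] (size 1, max 2) hi=[44] (size 1, min 44) -> median=23
Step 3: insert 47 -> lo=[2, 44] (size 2, max 44) hi=[47] (size 1, min 47) -> median=44
Step 4: insert 14 -> lo=[2, 14] (size 2, max 14) hi=[44, 47] (size 2, min 44) -> median=29
Step 5: insert 49 -> lo=[2, 14, 44] (size 3, max 44) hi=[47, 49] (size 2, min 47) -> median=44
Step 6: insert 28 -> lo=[2, 14, 28] (size 3, max 28) hi=[44, 47, 49] (size 3, min 44) -> median=36
Step 7: insert 36 -> lo=[2, 14, 28, 36] (size 4, max 36) hi=[44, 47, 49] (size 3, min 44) -> median=36
Step 8: insert 41 -> lo=[2, 14, 28, 36] (size 4, max 36) hi=[41, 44, 47, 49] (size 4, min 41) -> median=38.5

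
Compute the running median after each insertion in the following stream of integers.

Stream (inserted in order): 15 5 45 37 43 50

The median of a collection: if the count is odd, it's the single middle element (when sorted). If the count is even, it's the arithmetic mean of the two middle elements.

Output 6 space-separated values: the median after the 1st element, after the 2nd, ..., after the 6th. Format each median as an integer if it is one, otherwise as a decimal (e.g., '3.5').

Step 1: insert 15 -> lo=[15] (size 1, max 15) hi=[] (size 0) -> median=15
Step 2: insert 5 -> lo=[5] (size 1, max 5) hi=[15] (size 1, min 15) -> median=10
Step 3: insert 45 -> lo=[5, 15] (size 2, max 15) hi=[45] (size 1, min 45) -> median=15
Step 4: insert 37 -> lo=[5, 15] (size 2, max 15) hi=[37, 45] (size 2, min 37) -> median=26
Step 5: insert 43 -> lo=[5, 15, 37] (size 3, max 37) hi=[43, 45] (size 2, min 43) -> median=37
Step 6: insert 50 -> lo=[5, 15, 37] (size 3, max 37) hi=[43, 45, 50] (size 3, min 43) -> median=40

Answer: 15 10 15 26 37 40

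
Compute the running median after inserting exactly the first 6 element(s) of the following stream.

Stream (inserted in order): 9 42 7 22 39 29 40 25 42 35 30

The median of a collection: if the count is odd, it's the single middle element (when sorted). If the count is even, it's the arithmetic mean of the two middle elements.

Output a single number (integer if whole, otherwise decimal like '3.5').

Answer: 25.5

Derivation:
Step 1: insert 9 -> lo=[9] (size 1, max 9) hi=[] (size 0) -> median=9
Step 2: insert 42 -> lo=[9] (size 1, max 9) hi=[42] (size 1, min 42) -> median=25.5
Step 3: insert 7 -> lo=[7, 9] (size 2, max 9) hi=[42] (size 1, min 42) -> median=9
Step 4: insert 22 -> lo=[7, 9] (size 2, max 9) hi=[22, 42] (size 2, min 22) -> median=15.5
Step 5: insert 39 -> lo=[7, 9, 22] (size 3, max 22) hi=[39, 42] (size 2, min 39) -> median=22
Step 6: insert 29 -> lo=[7, 9, 22] (size 3, max 22) hi=[29, 39, 42] (size 3, min 29) -> median=25.5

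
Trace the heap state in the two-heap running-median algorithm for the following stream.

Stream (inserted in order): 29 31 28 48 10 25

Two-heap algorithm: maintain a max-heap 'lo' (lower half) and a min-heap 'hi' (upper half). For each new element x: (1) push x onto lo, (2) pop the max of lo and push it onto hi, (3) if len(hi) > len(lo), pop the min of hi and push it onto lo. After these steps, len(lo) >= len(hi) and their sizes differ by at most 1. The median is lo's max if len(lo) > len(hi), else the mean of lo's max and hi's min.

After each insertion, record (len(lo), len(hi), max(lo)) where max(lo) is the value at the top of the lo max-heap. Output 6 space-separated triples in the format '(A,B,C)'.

Answer: (1,0,29) (1,1,29) (2,1,29) (2,2,29) (3,2,29) (3,3,28)

Derivation:
Step 1: insert 29 -> lo=[29] hi=[] -> (len(lo)=1, len(hi)=0, max(lo)=29)
Step 2: insert 31 -> lo=[29] hi=[31] -> (len(lo)=1, len(hi)=1, max(lo)=29)
Step 3: insert 28 -> lo=[28, 29] hi=[31] -> (len(lo)=2, len(hi)=1, max(lo)=29)
Step 4: insert 48 -> lo=[28, 29] hi=[31, 48] -> (len(lo)=2, len(hi)=2, max(lo)=29)
Step 5: insert 10 -> lo=[10, 28, 29] hi=[31, 48] -> (len(lo)=3, len(hi)=2, max(lo)=29)
Step 6: insert 25 -> lo=[10, 25, 28] hi=[29, 31, 48] -> (len(lo)=3, len(hi)=3, max(lo)=28)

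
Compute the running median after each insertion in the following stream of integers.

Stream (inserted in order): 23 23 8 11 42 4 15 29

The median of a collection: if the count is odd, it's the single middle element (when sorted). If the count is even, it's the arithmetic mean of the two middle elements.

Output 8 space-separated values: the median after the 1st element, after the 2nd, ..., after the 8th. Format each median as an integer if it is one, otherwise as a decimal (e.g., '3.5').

Step 1: insert 23 -> lo=[23] (size 1, max 23) hi=[] (size 0) -> median=23
Step 2: insert 23 -> lo=[23] (size 1, max 23) hi=[23] (size 1, min 23) -> median=23
Step 3: insert 8 -> lo=[8, 23] (size 2, max 23) hi=[23] (size 1, min 23) -> median=23
Step 4: insert 11 -> lo=[8, 11] (size 2, max 11) hi=[23, 23] (size 2, min 23) -> median=17
Step 5: insert 42 -> lo=[8, 11, 23] (size 3, max 23) hi=[23, 42] (size 2, min 23) -> median=23
Step 6: insert 4 -> lo=[4, 8, 11] (size 3, max 11) hi=[23, 23, 42] (size 3, min 23) -> median=17
Step 7: insert 15 -> lo=[4, 8, 11, 15] (size 4, max 15) hi=[23, 23, 42] (size 3, min 23) -> median=15
Step 8: insert 29 -> lo=[4, 8, 11, 15] (size 4, max 15) hi=[23, 23, 29, 42] (size 4, min 23) -> median=19

Answer: 23 23 23 17 23 17 15 19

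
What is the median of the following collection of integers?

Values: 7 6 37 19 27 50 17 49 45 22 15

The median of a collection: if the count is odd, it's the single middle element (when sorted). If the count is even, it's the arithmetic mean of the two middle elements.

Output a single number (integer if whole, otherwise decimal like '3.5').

Answer: 22

Derivation:
Step 1: insert 7 -> lo=[7] (size 1, max 7) hi=[] (size 0) -> median=7
Step 2: insert 6 -> lo=[6] (size 1, max 6) hi=[7] (size 1, min 7) -> median=6.5
Step 3: insert 37 -> lo=[6, 7] (size 2, max 7) hi=[37] (size 1, min 37) -> median=7
Step 4: insert 19 -> lo=[6, 7] (size 2, max 7) hi=[19, 37] (size 2, min 19) -> median=13
Step 5: insert 27 -> lo=[6, 7, 19] (size 3, max 19) hi=[27, 37] (size 2, min 27) -> median=19
Step 6: insert 50 -> lo=[6, 7, 19] (size 3, max 19) hi=[27, 37, 50] (size 3, min 27) -> median=23
Step 7: insert 17 -> lo=[6, 7, 17, 19] (size 4, max 19) hi=[27, 37, 50] (size 3, min 27) -> median=19
Step 8: insert 49 -> lo=[6, 7, 17, 19] (size 4, max 19) hi=[27, 37, 49, 50] (size 4, min 27) -> median=23
Step 9: insert 45 -> lo=[6, 7, 17, 19, 27] (size 5, max 27) hi=[37, 45, 49, 50] (size 4, min 37) -> median=27
Step 10: insert 22 -> lo=[6, 7, 17, 19, 22] (size 5, max 22) hi=[27, 37, 45, 49, 50] (size 5, min 27) -> median=24.5
Step 11: insert 15 -> lo=[6, 7, 15, 17, 19, 22] (size 6, max 22) hi=[27, 37, 45, 49, 50] (size 5, min 27) -> median=22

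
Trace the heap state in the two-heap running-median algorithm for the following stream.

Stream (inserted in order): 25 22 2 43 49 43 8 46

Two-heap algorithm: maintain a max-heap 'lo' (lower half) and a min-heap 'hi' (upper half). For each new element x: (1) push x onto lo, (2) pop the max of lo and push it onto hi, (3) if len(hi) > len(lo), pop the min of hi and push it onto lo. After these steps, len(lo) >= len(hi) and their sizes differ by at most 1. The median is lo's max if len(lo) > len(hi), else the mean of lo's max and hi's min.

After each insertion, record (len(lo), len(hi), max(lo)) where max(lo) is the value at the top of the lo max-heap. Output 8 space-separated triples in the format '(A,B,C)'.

Step 1: insert 25 -> lo=[25] hi=[] -> (len(lo)=1, len(hi)=0, max(lo)=25)
Step 2: insert 22 -> lo=[22] hi=[25] -> (len(lo)=1, len(hi)=1, max(lo)=22)
Step 3: insert 2 -> lo=[2, 22] hi=[25] -> (len(lo)=2, len(hi)=1, max(lo)=22)
Step 4: insert 43 -> lo=[2, 22] hi=[25, 43] -> (len(lo)=2, len(hi)=2, max(lo)=22)
Step 5: insert 49 -> lo=[2, 22, 25] hi=[43, 49] -> (len(lo)=3, len(hi)=2, max(lo)=25)
Step 6: insert 43 -> lo=[2, 22, 25] hi=[43, 43, 49] -> (len(lo)=3, len(hi)=3, max(lo)=25)
Step 7: insert 8 -> lo=[2, 8, 22, 25] hi=[43, 43, 49] -> (len(lo)=4, len(hi)=3, max(lo)=25)
Step 8: insert 46 -> lo=[2, 8, 22, 25] hi=[43, 43, 46, 49] -> (len(lo)=4, len(hi)=4, max(lo)=25)

Answer: (1,0,25) (1,1,22) (2,1,22) (2,2,22) (3,2,25) (3,3,25) (4,3,25) (4,4,25)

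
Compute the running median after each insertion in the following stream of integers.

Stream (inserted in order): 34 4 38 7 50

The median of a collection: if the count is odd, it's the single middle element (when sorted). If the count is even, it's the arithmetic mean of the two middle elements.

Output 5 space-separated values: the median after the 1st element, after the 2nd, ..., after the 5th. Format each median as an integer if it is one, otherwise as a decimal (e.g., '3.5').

Answer: 34 19 34 20.5 34

Derivation:
Step 1: insert 34 -> lo=[34] (size 1, max 34) hi=[] (size 0) -> median=34
Step 2: insert 4 -> lo=[4] (size 1, max 4) hi=[34] (size 1, min 34) -> median=19
Step 3: insert 38 -> lo=[4, 34] (size 2, max 34) hi=[38] (size 1, min 38) -> median=34
Step 4: insert 7 -> lo=[4, 7] (size 2, max 7) hi=[34, 38] (size 2, min 34) -> median=20.5
Step 5: insert 50 -> lo=[4, 7, 34] (size 3, max 34) hi=[38, 50] (size 2, min 38) -> median=34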